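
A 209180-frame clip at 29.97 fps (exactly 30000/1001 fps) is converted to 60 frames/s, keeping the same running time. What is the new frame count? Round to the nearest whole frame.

418778 frames

Frames at target rate = 209180 × (60) / (30000/1001) = 10469459/25 ≈ 418778.360.
Nearest whole frame: 418778.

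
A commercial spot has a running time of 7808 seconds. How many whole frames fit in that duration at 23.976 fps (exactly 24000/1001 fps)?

Frames = 7808 × 24000/1001 = 187392000/1001 ≈ 187204.7952.
Complete frames: 187204.

187204 frames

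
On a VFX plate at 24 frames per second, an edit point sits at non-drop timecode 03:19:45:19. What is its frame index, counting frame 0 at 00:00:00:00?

frame 287659

Total seconds to the label: (3 × 3600 + 19 × 60 + 45) = 11985.
Frame index = 11985 × 24 + 19 = 287659.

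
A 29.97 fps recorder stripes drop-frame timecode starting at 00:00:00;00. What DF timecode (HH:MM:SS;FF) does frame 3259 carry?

00:01:48;21

Ten DF minutes hold 17982 frames, so frame 3259 lies in block 0 (frames 0–17981) with 3259 frames into that block.
The block's first minute is 1800 frames and the rest 1798 each; 3259 frames reaches minute 1, so 0 × 18 + 1 × 2 = 2 labels have been skipped so far.
Adding those back, label number 3259 + 2 = 3261 at 30 labels/s is 108 s + 21 f = 0 h 1 min 48 s frame 21, i.e. 00:01:48;21.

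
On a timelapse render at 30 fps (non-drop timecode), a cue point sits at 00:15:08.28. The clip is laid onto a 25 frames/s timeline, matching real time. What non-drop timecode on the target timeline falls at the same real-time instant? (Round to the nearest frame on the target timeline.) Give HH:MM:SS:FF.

Source frame index: (0×3600 + 15×60 + 8) × 30 + 28 = 27268.
Real time: 27268 / (30) = 13634/15 s.
Target frame: (13634/15) × (25) = 68170/3 ≈ 22723.333 → 22723.
At 25 labels/s: frame 22723 → 00:15:08:23.

00:15:08:23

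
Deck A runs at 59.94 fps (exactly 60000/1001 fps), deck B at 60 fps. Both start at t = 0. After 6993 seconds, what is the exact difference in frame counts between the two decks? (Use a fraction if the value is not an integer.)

A emits 60000/1001 × 6993 = 59940000/143 frames; B emits 60 × 6993 = 419580.
Difference = 59940/143 frames (≈ 419.1608); B is ahead of A.

59940/143 frames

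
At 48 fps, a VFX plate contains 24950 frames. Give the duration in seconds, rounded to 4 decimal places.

Running time = 24950 × 1/48 = 12475/24 s ≈ 519.7917 s.

519.7917 seconds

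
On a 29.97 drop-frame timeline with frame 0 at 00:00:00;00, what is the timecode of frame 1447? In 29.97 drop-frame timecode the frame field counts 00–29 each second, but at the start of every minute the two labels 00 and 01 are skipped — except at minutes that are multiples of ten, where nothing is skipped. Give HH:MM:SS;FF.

Ten DF minutes hold 17982 frames, so frame 1447 lies in block 0 (frames 0–17981) with 1447 frames into that block.
The block's first minute is 1800 frames and the rest 1798 each; 1447 frames reaches minute 0, so 0 × 18 + 0 × 2 = 0 labels have been skipped so far.
Adding those back, label number 1447 + 0 = 1447 at 30 labels/s is 48 s + 7 f = 0 h 0 min 48 s frame 7, i.e. 00:00:48;07.

00:00:48;07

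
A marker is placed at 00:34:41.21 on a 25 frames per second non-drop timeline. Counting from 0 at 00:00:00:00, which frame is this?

frame 52046

Total seconds to the label: (0 × 3600 + 34 × 60 + 41) = 2081.
Frame index = 2081 × 25 + 21 = 52046.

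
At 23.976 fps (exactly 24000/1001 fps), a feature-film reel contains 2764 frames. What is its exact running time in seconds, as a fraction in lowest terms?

691691/6000 seconds

Running time = 2764 ÷ (24000/1001) = 2764 × 1001/24000 = 691691/6000 s.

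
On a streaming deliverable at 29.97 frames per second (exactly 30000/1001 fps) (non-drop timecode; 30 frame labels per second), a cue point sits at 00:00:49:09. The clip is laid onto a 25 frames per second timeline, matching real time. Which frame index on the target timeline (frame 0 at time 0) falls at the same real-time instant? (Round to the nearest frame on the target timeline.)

Source frame index: (0×3600 + 0×60 + 49) × 30 + 9 = 1479.
Real time: 1479 / (30000/1001) = 493493/10000 s.
Target frame: (493493/10000) × (25) = 493493/400 ≈ 1233.733 → 1234.

frame 1234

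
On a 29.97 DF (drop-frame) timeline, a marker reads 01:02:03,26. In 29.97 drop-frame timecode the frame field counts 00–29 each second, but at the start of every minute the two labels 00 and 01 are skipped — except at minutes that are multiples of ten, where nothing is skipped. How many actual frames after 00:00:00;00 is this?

As if non-drop at 30 labels/s: (1 × 3600 + 2 × 60 + 3) × 30 + 26 = 111716.
Minute boundaries passed: 62; those not divisible by 10: 62 − 6 = 56; dropped labels = 2 × 56 = 112.
Actual frame index = 111716 − 112 = 111604.

111604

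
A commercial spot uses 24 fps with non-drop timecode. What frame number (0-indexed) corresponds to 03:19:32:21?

Total seconds to the label: (3 × 3600 + 19 × 60 + 32) = 11972.
Frame index = 11972 × 24 + 21 = 287349.

287349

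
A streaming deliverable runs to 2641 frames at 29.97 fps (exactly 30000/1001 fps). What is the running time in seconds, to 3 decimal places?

Running time = 2641 × 1001/30000 = 2643641/30000 s ≈ 88.121 s.

88.121 seconds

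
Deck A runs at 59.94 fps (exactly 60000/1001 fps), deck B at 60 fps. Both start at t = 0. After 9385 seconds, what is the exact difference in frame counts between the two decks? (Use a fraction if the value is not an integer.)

A emits 60000/1001 × 9385 = 563100000/1001 frames; B emits 60 × 9385 = 563100.
Difference = 563100/1001 frames (≈ 562.5375); B is ahead of A.

563100/1001 frames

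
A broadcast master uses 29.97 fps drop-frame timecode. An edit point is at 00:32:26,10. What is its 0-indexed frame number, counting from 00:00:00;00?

As if non-drop at 30 labels/s: (0 × 3600 + 32 × 60 + 26) × 30 + 10 = 58390.
Minute boundaries passed: 32; those not divisible by 10: 32 − 3 = 29; dropped labels = 2 × 29 = 58.
Actual frame index = 58390 − 58 = 58332.

58332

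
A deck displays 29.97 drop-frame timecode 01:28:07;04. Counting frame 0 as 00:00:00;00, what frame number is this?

As if non-drop at 30 labels/s: (1 × 3600 + 28 × 60 + 7) × 30 + 4 = 158614.
Minute boundaries passed: 88; those not divisible by 10: 88 − 8 = 80; dropped labels = 2 × 80 = 160.
Actual frame index = 158614 − 160 = 158454.

158454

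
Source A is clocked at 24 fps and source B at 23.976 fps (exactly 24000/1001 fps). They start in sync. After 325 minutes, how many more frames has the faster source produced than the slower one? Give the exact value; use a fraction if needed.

36000/77 frames

325 min = 19500 s.
A emits 24 × 19500 = 468000 frames; B emits 24000/1001 × 19500 = 36000000/77.
Difference = 36000/77 frames (≈ 467.5325); B is behind A.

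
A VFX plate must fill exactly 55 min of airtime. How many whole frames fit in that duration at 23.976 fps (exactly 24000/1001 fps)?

79120 frames

55 min = 3300 s.
Frames = 3300 × 24000/1001 = 7200000/91 ≈ 79120.8791.
Complete frames: 79120.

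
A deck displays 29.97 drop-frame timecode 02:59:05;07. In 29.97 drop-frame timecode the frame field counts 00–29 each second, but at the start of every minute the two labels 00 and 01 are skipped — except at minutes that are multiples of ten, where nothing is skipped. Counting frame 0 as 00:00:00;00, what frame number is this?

As if non-drop at 30 labels/s: (2 × 3600 + 59 × 60 + 5) × 30 + 7 = 322357.
Minute boundaries passed: 179; those not divisible by 10: 179 − 17 = 162; dropped labels = 2 × 162 = 324.
Actual frame index = 322357 − 324 = 322033.

322033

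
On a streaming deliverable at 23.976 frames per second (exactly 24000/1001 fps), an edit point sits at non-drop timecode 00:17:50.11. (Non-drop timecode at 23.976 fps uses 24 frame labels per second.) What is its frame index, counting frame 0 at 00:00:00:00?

frame 25691

Total seconds to the label: (0 × 3600 + 17 × 60 + 50) = 1070.
Frame index = 1070 × 24 + 11 = 25691.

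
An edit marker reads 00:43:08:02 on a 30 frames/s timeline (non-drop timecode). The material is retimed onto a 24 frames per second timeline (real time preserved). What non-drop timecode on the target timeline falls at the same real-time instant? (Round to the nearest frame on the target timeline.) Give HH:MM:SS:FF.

00:43:08:02

Source frame index: (0×3600 + 43×60 + 8) × 30 + 2 = 77642.
Real time: 77642 / (30) = 38821/15 s.
Target frame: (38821/15) × (24) = 310568/5 ≈ 62113.600 → 62114.
At 24 labels/s: frame 62114 → 00:43:08:02.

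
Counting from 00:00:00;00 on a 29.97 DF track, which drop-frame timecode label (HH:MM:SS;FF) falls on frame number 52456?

00:29:10;10

Ten DF minutes hold 17982 frames, so frame 52456 lies in block 2 (frames 35964–53945) with 16492 frames into that block.
The block's first minute is 1800 frames and the rest 1798 each; 16492 frames reaches minute 9, so 2 × 18 + 9 × 2 = 54 labels have been skipped so far.
Adding those back, label number 52456 + 54 = 52510 at 30 labels/s is 1750 s + 10 f = 0 h 29 min 10 s frame 10, i.e. 00:29:10;10.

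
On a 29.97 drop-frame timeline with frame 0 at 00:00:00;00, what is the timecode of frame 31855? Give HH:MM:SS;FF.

00:17:42;27

Each 10-minute DF block holds 10 × 60 × 30 − 9 × 2 = 17982 frames. 31855 ÷ 17982 → 1 full block, remainder 13873.
Within the partial block the first minute is 1800 frames and each further minute 1798, so 7 further minute boundaries passed. Total skipped labels = 18 × 1 + 2 × 7 = 32.
Non-drop label index = 31855 + 32 = 31887; at 30 labels/s that is 00:17:42:27, i.e. DF 00:17:42;27.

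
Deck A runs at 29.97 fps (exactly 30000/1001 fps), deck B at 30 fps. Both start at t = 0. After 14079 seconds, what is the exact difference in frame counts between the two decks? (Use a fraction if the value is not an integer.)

32490/77 frames

A emits 30000/1001 × 14079 = 32490000/77 frames; B emits 30 × 14079 = 422370.
Difference = 32490/77 frames (≈ 421.9481); B is ahead of A.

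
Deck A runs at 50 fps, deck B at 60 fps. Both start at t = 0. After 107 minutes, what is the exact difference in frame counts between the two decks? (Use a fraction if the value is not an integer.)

107 min = 6420 s.
A emits 50 × 6420 = 321000 frames; B emits 60 × 6420 = 385200.
Difference = 64200 frames; B is ahead of A.

64200 frames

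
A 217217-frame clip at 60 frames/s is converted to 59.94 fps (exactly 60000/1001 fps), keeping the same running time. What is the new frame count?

217000 frames

Target frames = source frames × (target rate / source rate) = 217217 × (60000/1001)/(60) = 217217 × 1000/1001 = 217000.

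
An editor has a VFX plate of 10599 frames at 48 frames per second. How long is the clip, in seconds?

Running time = 10599 / (48) = 220.8125 s.

220.8125 seconds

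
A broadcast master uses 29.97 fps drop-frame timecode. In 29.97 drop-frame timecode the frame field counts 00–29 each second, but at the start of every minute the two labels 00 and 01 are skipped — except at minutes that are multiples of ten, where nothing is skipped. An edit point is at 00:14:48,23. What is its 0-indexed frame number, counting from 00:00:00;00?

Complete 10-minute blocks: 1, each 17982 frames → 17982.
Remaining 4 whole minutes in the current block: 1800 + 3 × 1798 = 7194 frames.
Within the current minute: 48 × 30 + 23 − 2 = 1461 (labels ;00/;01 skipped at this minute). Total = 17982 + 7194 + 1461 = 26637.

26637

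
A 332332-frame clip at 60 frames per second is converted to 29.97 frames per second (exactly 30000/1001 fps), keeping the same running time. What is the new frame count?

166000 frames

Target frames = source frames × (target rate / source rate) = 332332 × (30000/1001)/(60) = 332332 × 500/1001 = 166000.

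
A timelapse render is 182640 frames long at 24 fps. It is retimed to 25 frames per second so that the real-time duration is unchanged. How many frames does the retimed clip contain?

Target frames = source frames × (target rate / source rate) = 182640 × (25)/(24) = 182640 × 25/24 = 190250.

190250 frames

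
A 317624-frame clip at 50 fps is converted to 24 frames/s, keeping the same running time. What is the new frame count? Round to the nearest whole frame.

152460 frames

Frames at target rate = 317624 × (24) / (50) = 3811488/25 ≈ 152459.520.
Nearest whole frame: 152460.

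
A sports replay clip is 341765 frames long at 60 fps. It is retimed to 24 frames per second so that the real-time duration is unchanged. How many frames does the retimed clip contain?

Target frames = source frames × (target rate / source rate) = 341765 × (24)/(60) = 341765 × 2/5 = 136706.

136706 frames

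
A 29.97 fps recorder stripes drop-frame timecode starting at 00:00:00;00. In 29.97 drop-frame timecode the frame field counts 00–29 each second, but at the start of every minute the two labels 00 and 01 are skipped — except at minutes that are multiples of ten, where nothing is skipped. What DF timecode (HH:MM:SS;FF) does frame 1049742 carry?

09:43:46;12

Each 10-minute DF block holds 10 × 60 × 30 − 9 × 2 = 17982 frames. 1049742 ÷ 17982 → 58 full blocks, remainder 6786.
Within the partial block the first minute is 1800 frames and each further minute 1798, so 3 further minute boundaries passed. Total skipped labels = 18 × 58 + 2 × 3 = 1050.
Non-drop label index = 1049742 + 1050 = 1050792; at 30 labels/s that is 09:43:46:12, i.e. DF 09:43:46;12.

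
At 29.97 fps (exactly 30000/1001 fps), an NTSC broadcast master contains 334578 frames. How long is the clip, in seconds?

Running time = 334578 / (30000/1001) = 11163.7526 s.

11163.7526 seconds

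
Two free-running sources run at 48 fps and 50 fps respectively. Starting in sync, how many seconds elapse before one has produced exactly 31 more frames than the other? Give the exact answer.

The gap grows by |50 − 48| = 2 frames per second.
Time for a 31-frame gap: 31 ÷ (2) = 15.5 s.

15.5 seconds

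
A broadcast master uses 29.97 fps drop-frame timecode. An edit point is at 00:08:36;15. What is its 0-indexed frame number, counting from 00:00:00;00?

Complete 10-minute blocks: 0, each 17982 frames → 0.
Remaining 8 whole minutes in the current block: 1800 + 7 × 1798 = 14386 frames.
Within the current minute: 36 × 30 + 15 − 2 = 1093 (labels ;00/;01 skipped at this minute). Total = 0 + 14386 + 1093 = 15479.

15479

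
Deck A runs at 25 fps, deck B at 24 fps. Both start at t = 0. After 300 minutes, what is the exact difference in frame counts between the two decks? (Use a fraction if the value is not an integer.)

18000 frames

300 min = 18000 s.
A emits 25 × 18000 = 450000 frames; B emits 24 × 18000 = 432000.
Difference = 18000 frames; B is behind A.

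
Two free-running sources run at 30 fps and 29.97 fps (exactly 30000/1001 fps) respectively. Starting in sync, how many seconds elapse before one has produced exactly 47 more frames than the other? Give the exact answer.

47047/30 seconds

The gap grows by |30000/1001 − 30| = 30/1001 frames per second.
Time for a 47-frame gap: 47 ÷ (30/1001) = 47047/30 s.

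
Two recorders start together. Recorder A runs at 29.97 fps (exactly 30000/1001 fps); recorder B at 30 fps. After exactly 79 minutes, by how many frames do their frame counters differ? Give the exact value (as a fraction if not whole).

79 min = 4740 s.
A emits 30000/1001 × 4740 = 142200000/1001 frames; B emits 30 × 4740 = 142200.
Difference = 142200/1001 frames (≈ 142.0579); B is ahead of A.

142200/1001 frames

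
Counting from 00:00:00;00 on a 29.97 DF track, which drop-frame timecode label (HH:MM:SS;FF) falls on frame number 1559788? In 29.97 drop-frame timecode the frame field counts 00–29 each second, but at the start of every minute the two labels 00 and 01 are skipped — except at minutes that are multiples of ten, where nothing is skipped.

14:27:25;00

Ten DF minutes hold 17982 frames, so frame 1559788 lies in block 86 (frames 1546452–1564433) with 13336 frames into that block.
The block's first minute is 1800 frames and the rest 1798 each; 13336 frames reaches minute 7, so 86 × 18 + 7 × 2 = 1562 labels have been skipped so far.
Adding those back, label number 1559788 + 1562 = 1561350 at 30 labels/s is 52045 s + 0 f = 14 h 27 min 25 s frame 0, i.e. 14:27:25;00.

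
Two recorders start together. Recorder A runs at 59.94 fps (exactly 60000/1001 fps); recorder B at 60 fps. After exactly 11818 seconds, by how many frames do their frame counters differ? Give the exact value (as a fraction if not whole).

A emits 60000/1001 × 11818 = 709080000/1001 frames; B emits 60 × 11818 = 709080.
Difference = 709080/1001 frames (≈ 708.3716); B is ahead of A.

709080/1001 frames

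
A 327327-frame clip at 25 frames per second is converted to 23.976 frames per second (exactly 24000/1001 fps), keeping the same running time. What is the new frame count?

Target frames = source frames × (target rate / source rate) = 327327 × (24000/1001)/(25) = 327327 × 960/1001 = 313920.

313920 frames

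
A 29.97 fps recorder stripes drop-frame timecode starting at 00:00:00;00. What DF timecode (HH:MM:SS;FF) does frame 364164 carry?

03:22:30;28

Each 10-minute DF block holds 10 × 60 × 30 − 9 × 2 = 17982 frames. 364164 ÷ 17982 → 20 full blocks, remainder 4524.
Within the partial block the first minute is 1800 frames and each further minute 1798, so 2 further minute boundaries passed. Total skipped labels = 18 × 20 + 2 × 2 = 364.
Non-drop label index = 364164 + 364 = 364528; at 30 labels/s that is 03:22:30:28, i.e. DF 03:22:30;28.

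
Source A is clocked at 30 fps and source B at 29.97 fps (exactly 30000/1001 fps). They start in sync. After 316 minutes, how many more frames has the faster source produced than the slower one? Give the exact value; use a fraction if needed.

316 min = 18960 s.
A emits 30 × 18960 = 568800 frames; B emits 30000/1001 × 18960 = 568800000/1001.
Difference = 568800/1001 frames (≈ 568.2318); B is behind A.

568800/1001 frames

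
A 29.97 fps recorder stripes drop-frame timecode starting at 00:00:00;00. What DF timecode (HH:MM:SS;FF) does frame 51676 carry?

00:28:44;08

Ten DF minutes hold 17982 frames, so frame 51676 lies in block 2 (frames 35964–53945) with 15712 frames into that block.
The block's first minute is 1800 frames and the rest 1798 each; 15712 frames reaches minute 8, so 2 × 18 + 8 × 2 = 52 labels have been skipped so far.
Adding those back, label number 51676 + 52 = 51728 at 30 labels/s is 1724 s + 8 f = 0 h 28 min 44 s frame 8, i.e. 00:28:44;08.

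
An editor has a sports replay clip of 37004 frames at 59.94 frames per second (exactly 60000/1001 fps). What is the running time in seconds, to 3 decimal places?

617.350 seconds

Running time = 37004 × 1001/60000 = 9260251/15000 s ≈ 617.350 s.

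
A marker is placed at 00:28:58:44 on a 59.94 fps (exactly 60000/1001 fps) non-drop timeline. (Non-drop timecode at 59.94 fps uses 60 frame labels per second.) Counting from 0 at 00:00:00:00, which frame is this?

frame 104324

Total seconds to the label: (0 × 3600 + 28 × 60 + 58) = 1738.
Frame index = 1738 × 60 + 44 = 104324.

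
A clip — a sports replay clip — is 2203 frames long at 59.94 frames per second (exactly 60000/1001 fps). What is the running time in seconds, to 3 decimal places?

Running time = 2203 × 1001/60000 = 2205203/60000 s ≈ 36.753 s.

36.753 seconds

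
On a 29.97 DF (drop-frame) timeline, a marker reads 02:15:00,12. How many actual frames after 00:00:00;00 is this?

242768

As if non-drop at 30 labels/s: (2 × 3600 + 15 × 60 + 0) × 30 + 12 = 243012.
Minute boundaries passed: 135; those not divisible by 10: 135 − 13 = 122; dropped labels = 2 × 122 = 244.
Actual frame index = 243012 − 244 = 242768.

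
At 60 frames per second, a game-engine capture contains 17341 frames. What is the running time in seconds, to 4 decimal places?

289.0167 seconds

Running time = 17341 × 1/60 = 17341/60 s ≈ 289.0167 s.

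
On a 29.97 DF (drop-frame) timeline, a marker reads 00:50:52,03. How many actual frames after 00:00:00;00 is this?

Complete 10-minute blocks: 5, each 17982 frames → 89910.
Remaining 0 whole minutes in the current block: 0 frames.
Within the current minute: 52 × 30 + 3 = 1563. Total = 89910 + 0 + 1563 = 91473.

91473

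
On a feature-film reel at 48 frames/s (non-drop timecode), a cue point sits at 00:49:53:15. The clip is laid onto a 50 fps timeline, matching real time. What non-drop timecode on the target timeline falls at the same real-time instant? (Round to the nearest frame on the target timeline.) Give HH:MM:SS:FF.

Source frame index: (0×3600 + 49×60 + 53) × 48 + 15 = 143679.
Real time: 143679 / (48) = 47893/16 s.
Target frame: (47893/16) × (50) = 1197325/8 ≈ 149665.625 → 149666.
At 50 labels/s: frame 149666 → 00:49:53:16.

00:49:53:16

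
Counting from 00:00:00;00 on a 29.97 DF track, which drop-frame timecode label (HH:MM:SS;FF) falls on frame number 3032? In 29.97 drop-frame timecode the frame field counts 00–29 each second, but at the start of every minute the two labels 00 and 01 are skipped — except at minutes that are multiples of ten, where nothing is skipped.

Each 10-minute DF block holds 10 × 60 × 30 − 9 × 2 = 17982 frames. 3032 ÷ 17982 → 0 full blocks, remainder 3032.
Within the partial block the first minute is 1800 frames and each further minute 1798, so 1 further minute boundary passed. Total skipped labels = 18 × 0 + 2 × 1 = 2.
Non-drop label index = 3032 + 2 = 3034; at 30 labels/s that is 00:01:41:04, i.e. DF 00:01:41;04.

00:01:41;04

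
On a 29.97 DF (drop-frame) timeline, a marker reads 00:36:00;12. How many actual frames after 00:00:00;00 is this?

64746

As if non-drop at 30 labels/s: (0 × 3600 + 36 × 60 + 0) × 30 + 12 = 64812.
Minute boundaries passed: 36; those not divisible by 10: 36 − 3 = 33; dropped labels = 2 × 33 = 66.
Actual frame index = 64812 − 66 = 64746.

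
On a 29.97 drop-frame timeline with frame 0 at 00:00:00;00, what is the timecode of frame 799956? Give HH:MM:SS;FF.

07:24:51;26

Ten DF minutes hold 17982 frames, so frame 799956 lies in block 44 (frames 791208–809189) with 8748 frames into that block.
The block's first minute is 1800 frames and the rest 1798 each; 8748 frames reaches minute 4, so 44 × 18 + 4 × 2 = 800 labels have been skipped so far.
Adding those back, label number 799956 + 800 = 800756 at 30 labels/s is 26691 s + 26 f = 7 h 24 min 51 s frame 26, i.e. 07:24:51;26.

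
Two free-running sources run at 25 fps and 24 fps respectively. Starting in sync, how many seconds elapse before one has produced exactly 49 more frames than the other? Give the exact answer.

The gap grows by |24 − 25| = 1 frame per second.
Time for a 49-frame gap: 49 ÷ (1) = 49 s.

49 seconds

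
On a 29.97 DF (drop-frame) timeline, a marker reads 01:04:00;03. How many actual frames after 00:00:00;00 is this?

115087

As if non-drop at 30 labels/s: (1 × 3600 + 4 × 60 + 0) × 30 + 3 = 115203.
Minute boundaries passed: 64; those not divisible by 10: 64 − 6 = 58; dropped labels = 2 × 58 = 116.
Actual frame index = 115203 − 116 = 115087.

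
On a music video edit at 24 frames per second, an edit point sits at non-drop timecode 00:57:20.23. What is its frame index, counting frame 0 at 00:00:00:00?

82583

Total seconds to the label: (0 × 3600 + 57 × 60 + 20) = 3440.
Frame index = 3440 × 24 + 23 = 82583.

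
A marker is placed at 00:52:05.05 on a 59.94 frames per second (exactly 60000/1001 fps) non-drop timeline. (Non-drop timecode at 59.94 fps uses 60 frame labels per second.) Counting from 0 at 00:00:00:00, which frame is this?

Total seconds to the label: (0 × 3600 + 52 × 60 + 5) = 3125.
Frame index = 3125 × 60 + 5 = 187505.

187505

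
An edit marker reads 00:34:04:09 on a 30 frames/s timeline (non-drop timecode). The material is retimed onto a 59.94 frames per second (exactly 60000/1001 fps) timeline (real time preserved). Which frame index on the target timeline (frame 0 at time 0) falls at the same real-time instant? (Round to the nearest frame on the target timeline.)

Source frame index: (0×3600 + 34×60 + 4) × 30 + 9 = 61329.
Real time: 61329 / (30) = 20443/10 s.
Target frame: (20443/10) × (60000/1001) = 122658000/1001 ≈ 122535.465 → 122535.

frame 122535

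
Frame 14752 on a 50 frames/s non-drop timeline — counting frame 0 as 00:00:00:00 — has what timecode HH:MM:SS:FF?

00:04:55:02

14752 ÷ 50 = 295 full seconds, remainder 2 frames.
295 s = 0 h 4 min 55 s.
Timecode: 00:04:55:02.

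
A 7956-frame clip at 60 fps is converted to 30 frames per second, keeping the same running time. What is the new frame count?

Target frames = source frames × (target rate / source rate) = 7956 × (30)/(60) = 7956 × 1/2 = 3978.

3978 frames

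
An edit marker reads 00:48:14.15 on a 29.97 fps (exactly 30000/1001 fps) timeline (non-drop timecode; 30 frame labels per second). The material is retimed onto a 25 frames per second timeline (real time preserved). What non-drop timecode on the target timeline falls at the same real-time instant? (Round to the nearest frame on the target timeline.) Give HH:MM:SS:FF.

00:48:17:10

Source frame index: (0×3600 + 48×60 + 14) × 30 + 15 = 86835.
Real time: 86835 / (30000/1001) = 5794789/2000 s.
Target frame: (5794789/2000) × (25) = 5794789/80 ≈ 72434.863 → 72435.
At 25 labels/s: frame 72435 → 00:48:17:10.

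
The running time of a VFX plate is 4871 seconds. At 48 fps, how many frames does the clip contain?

233808 frames

Frames = 4871 × 48 = 233808.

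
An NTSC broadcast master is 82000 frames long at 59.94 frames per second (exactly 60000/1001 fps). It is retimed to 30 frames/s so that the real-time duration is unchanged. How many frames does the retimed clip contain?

41041 frames

Target frames = source frames × (target rate / source rate) = 82000 × (30)/(60000/1001) = 82000 × 1001/2000 = 41041.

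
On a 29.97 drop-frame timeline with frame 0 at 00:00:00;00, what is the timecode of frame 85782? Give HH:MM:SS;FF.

00:47:42;08

Ten DF minutes hold 17982 frames, so frame 85782 lies in block 4 (frames 71928–89909) with 13854 frames into that block.
The block's first minute is 1800 frames and the rest 1798 each; 13854 frames reaches minute 7, so 4 × 18 + 7 × 2 = 86 labels have been skipped so far.
Adding those back, label number 85782 + 86 = 85868 at 30 labels/s is 2862 s + 8 f = 0 h 47 min 42 s frame 8, i.e. 00:47:42;08.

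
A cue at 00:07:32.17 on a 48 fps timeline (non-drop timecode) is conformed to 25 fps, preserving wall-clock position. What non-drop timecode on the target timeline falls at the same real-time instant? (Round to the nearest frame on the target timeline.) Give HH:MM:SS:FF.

Source frame index: (0×3600 + 7×60 + 32) × 48 + 17 = 21713.
Real time: 21713 / (48) = 21713/48 s.
Target frame: (21713/48) × (25) = 542825/48 ≈ 11308.854 → 11309.
At 25 labels/s: frame 11309 → 00:07:32:09.

00:07:32:09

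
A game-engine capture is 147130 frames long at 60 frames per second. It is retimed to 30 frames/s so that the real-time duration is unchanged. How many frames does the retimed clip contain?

Frames at target rate = 147130 × (30) / (60) = 73565.

73565 frames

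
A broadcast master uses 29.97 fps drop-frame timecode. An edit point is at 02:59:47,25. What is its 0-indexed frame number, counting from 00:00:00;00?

As if non-drop at 30 labels/s: (2 × 3600 + 59 × 60 + 47) × 30 + 25 = 323635.
Minute boundaries passed: 179; those not divisible by 10: 179 − 17 = 162; dropped labels = 2 × 162 = 324.
Actual frame index = 323635 − 324 = 323311.

323311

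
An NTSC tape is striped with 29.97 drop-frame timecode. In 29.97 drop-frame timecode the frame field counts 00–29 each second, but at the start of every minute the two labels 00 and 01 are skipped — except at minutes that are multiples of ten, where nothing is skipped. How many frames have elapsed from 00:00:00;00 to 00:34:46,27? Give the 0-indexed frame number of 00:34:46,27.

62545

Complete 10-minute blocks: 3, each 17982 frames → 53946.
Remaining 4 whole minutes in the current block: 1800 + 3 × 1798 = 7194 frames.
Within the current minute: 46 × 30 + 27 − 2 = 1405 (labels ;00/;01 skipped at this minute). Total = 53946 + 7194 + 1405 = 62545.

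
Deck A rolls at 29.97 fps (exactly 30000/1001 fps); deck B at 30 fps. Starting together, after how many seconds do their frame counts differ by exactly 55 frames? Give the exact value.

The gap grows by |30 − 30000/1001| = 30/1001 frames per second.
Time for a 55-frame gap: 55 ÷ (30/1001) = 11011/6 s.

11011/6 seconds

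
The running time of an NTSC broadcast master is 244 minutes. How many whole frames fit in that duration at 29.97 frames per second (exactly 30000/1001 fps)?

244 min = 14640 s.
Frames = 14640 × 30000/1001 = 439200000/1001 ≈ 438761.2388.
Complete frames: 438761.

438761 frames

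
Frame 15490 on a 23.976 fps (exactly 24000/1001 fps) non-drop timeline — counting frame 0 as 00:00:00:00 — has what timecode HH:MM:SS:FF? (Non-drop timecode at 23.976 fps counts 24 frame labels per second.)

15490 ÷ 24 = 645 full seconds, remainder 10 frames.
645 s = 0 h 10 min 45 s.
Timecode: 00:10:45:10.

00:10:45:10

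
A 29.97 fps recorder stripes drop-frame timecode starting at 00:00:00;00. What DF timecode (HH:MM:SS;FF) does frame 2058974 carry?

19:05:01;06

Each 10-minute DF block holds 10 × 60 × 30 − 9 × 2 = 17982 frames. 2058974 ÷ 17982 → 114 full blocks, remainder 9026.
Within the partial block the first minute is 1800 frames and each further minute 1798, so 5 further minute boundaries passed. Total skipped labels = 18 × 114 + 2 × 5 = 2062.
Non-drop label index = 2058974 + 2062 = 2061036; at 30 labels/s that is 19:05:01:06, i.e. DF 19:05:01;06.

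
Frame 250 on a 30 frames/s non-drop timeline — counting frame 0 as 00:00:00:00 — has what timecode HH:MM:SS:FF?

250 ÷ 30 = 8 full seconds, remainder 10 frames.
8 s = 0 h 0 min 8 s.
Timecode: 00:00:08:10.

00:00:08:10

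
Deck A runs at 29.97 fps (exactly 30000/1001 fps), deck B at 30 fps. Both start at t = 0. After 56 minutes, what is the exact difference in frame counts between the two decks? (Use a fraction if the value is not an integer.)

56 min = 3360 s.
A emits 30000/1001 × 3360 = 14400000/143 frames; B emits 30 × 3360 = 100800.
Difference = 14400/143 frames (≈ 100.6993); B is ahead of A.

14400/143 frames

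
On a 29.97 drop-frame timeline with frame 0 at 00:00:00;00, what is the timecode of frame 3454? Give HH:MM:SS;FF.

Each 10-minute DF block holds 10 × 60 × 30 − 9 × 2 = 17982 frames. 3454 ÷ 17982 → 0 full blocks, remainder 3454.
Within the partial block the first minute is 1800 frames and each further minute 1798, so 1 further minute boundary passed. Total skipped labels = 18 × 0 + 2 × 1 = 2.
Non-drop label index = 3454 + 2 = 3456; at 30 labels/s that is 00:01:55:06, i.e. DF 00:01:55;06.

00:01:55;06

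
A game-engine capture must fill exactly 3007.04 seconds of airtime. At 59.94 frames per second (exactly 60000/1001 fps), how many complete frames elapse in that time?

180242 frames

Frames = 3007.04 × 60000/1001 = 180422400/1001 ≈ 180242.1578.
Complete frames: 180242.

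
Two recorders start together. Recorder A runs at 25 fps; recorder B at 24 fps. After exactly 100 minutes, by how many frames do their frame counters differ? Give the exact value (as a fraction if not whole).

6000 frames

100 min = 6000 s.
A emits 25 × 6000 = 150000 frames; B emits 24 × 6000 = 144000.
Difference = 6000 frames; B is behind A.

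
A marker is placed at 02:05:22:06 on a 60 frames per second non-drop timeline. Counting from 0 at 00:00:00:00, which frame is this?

451326

Total seconds to the label: (2 × 3600 + 5 × 60 + 22) = 7522.
Frame index = 7522 × 60 + 6 = 451326.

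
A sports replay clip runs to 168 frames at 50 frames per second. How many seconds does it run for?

Running time = 168 / (50) = 3.36 s.

3.36 seconds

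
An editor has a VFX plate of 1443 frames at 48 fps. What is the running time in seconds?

Running time = 1443 / (48) = 30.0625 s.

30.0625 seconds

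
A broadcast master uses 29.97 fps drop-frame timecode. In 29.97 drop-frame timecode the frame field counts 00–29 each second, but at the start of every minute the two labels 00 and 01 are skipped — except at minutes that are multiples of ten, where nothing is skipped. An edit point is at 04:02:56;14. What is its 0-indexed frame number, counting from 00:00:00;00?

436858

As if non-drop at 30 labels/s: (4 × 3600 + 2 × 60 + 56) × 30 + 14 = 437294.
Minute boundaries passed: 242; those not divisible by 10: 242 − 24 = 218; dropped labels = 2 × 218 = 436.
Actual frame index = 437294 − 436 = 436858.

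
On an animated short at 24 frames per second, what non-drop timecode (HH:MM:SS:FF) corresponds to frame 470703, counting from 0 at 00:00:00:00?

470703 ÷ 24 = 19612 full seconds, remainder 15 frames.
19612 s = 5 h 26 min 52 s.
Timecode: 05:26:52:15.

05:26:52:15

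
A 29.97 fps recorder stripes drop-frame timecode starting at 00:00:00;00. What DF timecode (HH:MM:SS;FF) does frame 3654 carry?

Ten DF minutes hold 17982 frames, so frame 3654 lies in block 0 (frames 0–17981) with 3654 frames into that block.
The block's first minute is 1800 frames and the rest 1798 each; 3654 frames reaches minute 2, so 0 × 18 + 2 × 2 = 4 labels have been skipped so far.
Adding those back, label number 3654 + 4 = 3658 at 30 labels/s is 121 s + 28 f = 0 h 2 min 1 s frame 28, i.e. 00:02:01;28.

00:02:01;28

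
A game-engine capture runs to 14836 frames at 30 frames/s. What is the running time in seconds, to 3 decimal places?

494.533 seconds

Running time = 14836 × 1/30 = 7418/15 s ≈ 494.533 s.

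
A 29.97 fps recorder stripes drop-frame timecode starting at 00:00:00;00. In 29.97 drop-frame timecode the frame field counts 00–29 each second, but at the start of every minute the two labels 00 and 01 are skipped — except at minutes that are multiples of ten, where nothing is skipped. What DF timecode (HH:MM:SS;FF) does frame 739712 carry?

Ten DF minutes hold 17982 frames, so frame 739712 lies in block 41 (frames 737262–755243) with 2450 frames into that block.
The block's first minute is 1800 frames and the rest 1798 each; 2450 frames reaches minute 1, so 41 × 18 + 1 × 2 = 740 labels have been skipped so far.
Adding those back, label number 739712 + 740 = 740452 at 30 labels/s is 24681 s + 22 f = 6 h 51 min 21 s frame 22, i.e. 06:51:21;22.

06:51:21;22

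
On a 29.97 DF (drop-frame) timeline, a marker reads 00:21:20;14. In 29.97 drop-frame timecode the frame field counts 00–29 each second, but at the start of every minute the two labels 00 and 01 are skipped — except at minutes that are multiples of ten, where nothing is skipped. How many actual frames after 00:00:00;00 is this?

As if non-drop at 30 labels/s: (0 × 3600 + 21 × 60 + 20) × 30 + 14 = 38414.
Minute boundaries passed: 21; those not divisible by 10: 21 − 2 = 19; dropped labels = 2 × 19 = 38.
Actual frame index = 38414 − 38 = 38376.

38376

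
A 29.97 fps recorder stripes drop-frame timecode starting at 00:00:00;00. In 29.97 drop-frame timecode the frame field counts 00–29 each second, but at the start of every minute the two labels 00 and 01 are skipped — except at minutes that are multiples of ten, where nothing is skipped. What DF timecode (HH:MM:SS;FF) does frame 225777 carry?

02:05:33;13

Each 10-minute DF block holds 10 × 60 × 30 − 9 × 2 = 17982 frames. 225777 ÷ 17982 → 12 full blocks, remainder 9993.
Within the partial block the first minute is 1800 frames and each further minute 1798, so 5 further minute boundaries passed. Total skipped labels = 18 × 12 + 2 × 5 = 226.
Non-drop label index = 225777 + 226 = 226003; at 30 labels/s that is 02:05:33:13, i.e. DF 02:05:33;13.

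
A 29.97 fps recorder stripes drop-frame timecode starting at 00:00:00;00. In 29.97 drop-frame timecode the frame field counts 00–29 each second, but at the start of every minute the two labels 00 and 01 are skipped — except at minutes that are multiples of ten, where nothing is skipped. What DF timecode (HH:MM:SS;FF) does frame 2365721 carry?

Ten DF minutes hold 17982 frames, so frame 2365721 lies in block 131 (frames 2355642–2373623) with 10079 frames into that block.
The block's first minute is 1800 frames and the rest 1798 each; 10079 frames reaches minute 5, so 131 × 18 + 5 × 2 = 2368 labels have been skipped so far.
Adding those back, label number 2365721 + 2368 = 2368089 at 30 labels/s is 78936 s + 9 f = 21 h 55 min 36 s frame 9, i.e. 21:55:36;09.

21:55:36;09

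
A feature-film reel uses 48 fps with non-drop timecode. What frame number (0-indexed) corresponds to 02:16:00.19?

391699

Total seconds to the label: (2 × 3600 + 16 × 60 + 0) = 8160.
Frame index = 8160 × 48 + 19 = 391699.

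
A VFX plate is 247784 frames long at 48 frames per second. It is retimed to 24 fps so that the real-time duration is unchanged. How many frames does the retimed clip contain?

Frames at target rate = 247784 × (24) / (48) = 123892.

123892 frames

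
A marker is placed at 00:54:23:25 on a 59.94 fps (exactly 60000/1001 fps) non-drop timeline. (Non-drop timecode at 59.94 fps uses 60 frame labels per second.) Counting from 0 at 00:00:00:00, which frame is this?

Total seconds to the label: (0 × 3600 + 54 × 60 + 23) = 3263.
Frame index = 3263 × 60 + 25 = 195805.

frame 195805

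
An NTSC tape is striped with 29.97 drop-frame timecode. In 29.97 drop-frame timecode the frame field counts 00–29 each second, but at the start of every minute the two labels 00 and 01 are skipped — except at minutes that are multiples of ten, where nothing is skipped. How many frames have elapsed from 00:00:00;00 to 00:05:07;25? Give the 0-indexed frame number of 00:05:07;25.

9225

Complete 10-minute blocks: 0, each 17982 frames → 0.
Remaining 5 whole minutes in the current block: 1800 + 4 × 1798 = 8992 frames.
Within the current minute: 7 × 30 + 25 − 2 = 233 (labels ;00/;01 skipped at this minute). Total = 0 + 8992 + 233 = 9225.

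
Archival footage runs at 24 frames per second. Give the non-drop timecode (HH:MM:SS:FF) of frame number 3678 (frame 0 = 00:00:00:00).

00:02:33:06

3678 ÷ 24 = 153 full seconds, remainder 6 frames.
153 s = 0 h 2 min 33 s.
Timecode: 00:02:33:06.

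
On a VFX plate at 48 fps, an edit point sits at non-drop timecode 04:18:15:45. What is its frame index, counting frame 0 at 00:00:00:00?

Total seconds to the label: (4 × 3600 + 18 × 60 + 15) = 15495.
Frame index = 15495 × 48 + 45 = 743805.

743805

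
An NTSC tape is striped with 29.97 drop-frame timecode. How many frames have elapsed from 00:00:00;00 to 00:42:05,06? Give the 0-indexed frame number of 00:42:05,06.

As if non-drop at 30 labels/s: (0 × 3600 + 42 × 60 + 5) × 30 + 6 = 75756.
Minute boundaries passed: 42; those not divisible by 10: 42 − 4 = 38; dropped labels = 2 × 38 = 76.
Actual frame index = 75756 − 76 = 75680.

75680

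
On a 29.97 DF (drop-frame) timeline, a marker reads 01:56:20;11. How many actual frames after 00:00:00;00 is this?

Complete 10-minute blocks: 11, each 17982 frames → 197802.
Remaining 6 whole minutes in the current block: 1800 + 5 × 1798 = 10790 frames.
Within the current minute: 20 × 30 + 11 − 2 = 609 (labels ;00/;01 skipped at this minute). Total = 197802 + 10790 + 609 = 209201.

209201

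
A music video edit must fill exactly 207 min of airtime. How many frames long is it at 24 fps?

207 min = 12420 s.
Frames = 12420 × 24 = 298080.

298080 frames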